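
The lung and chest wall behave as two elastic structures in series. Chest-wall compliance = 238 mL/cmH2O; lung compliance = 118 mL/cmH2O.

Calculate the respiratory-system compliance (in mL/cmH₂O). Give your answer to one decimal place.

Lung and chest wall are elastances in series: 1/Crs = 1/CL + 1/Ccw.
1/Crs = 1/118 + 1/238 = 0.01268.
Crs = 78.864 mL/cmH2O.

78.9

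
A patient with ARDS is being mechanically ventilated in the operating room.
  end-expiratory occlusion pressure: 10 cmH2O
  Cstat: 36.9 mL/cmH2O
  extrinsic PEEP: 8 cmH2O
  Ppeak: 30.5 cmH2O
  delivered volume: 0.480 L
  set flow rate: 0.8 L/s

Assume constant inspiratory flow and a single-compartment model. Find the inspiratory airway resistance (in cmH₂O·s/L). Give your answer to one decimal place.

9.4

Total PEEP = 10 cmH2O (set 8 + intrinsic 2); this is the baseline alveolar pressure.
Equation of motion (constant flow): PIP = Vt/C + R·V̇ + PEEP.
R·V̇ = PIP − Vt/C − PEEP = 30.5 − 480/36.9 − 10 = 30.5 − 13.008 − 10 = 7.492 cmH2O.
R = 7.492 / 0.8 = 9.365 cmH2O·s/L.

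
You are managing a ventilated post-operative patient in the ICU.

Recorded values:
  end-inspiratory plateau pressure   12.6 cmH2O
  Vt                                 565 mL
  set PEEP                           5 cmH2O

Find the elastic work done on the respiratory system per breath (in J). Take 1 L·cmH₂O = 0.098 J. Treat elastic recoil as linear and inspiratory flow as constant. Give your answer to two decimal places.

0.21

Elastic work ≈ ½ × (Pplat − PEEP) × Vt = 0.5 × (12.6 − 5) × 0.565 L = 0.5 × 7.6 × 0.565 = 2.147 L·cmH2O.
× 0.098 J/(L·cmH2O) → 0.2104 J.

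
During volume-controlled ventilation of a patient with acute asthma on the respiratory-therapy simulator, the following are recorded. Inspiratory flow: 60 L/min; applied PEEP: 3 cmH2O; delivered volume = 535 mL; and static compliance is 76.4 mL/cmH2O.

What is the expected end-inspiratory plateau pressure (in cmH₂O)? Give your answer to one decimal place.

10.0

Pplat = PEEP + Vt / Cstat = 3 + 535 / 76.4 = 3 + 7.003 = 10.003 cmH2O.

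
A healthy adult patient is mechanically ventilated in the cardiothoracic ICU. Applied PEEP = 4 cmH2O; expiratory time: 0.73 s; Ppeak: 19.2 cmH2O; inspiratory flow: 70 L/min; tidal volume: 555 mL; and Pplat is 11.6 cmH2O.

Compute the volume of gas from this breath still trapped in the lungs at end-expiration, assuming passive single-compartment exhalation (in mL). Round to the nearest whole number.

120

Flow: 70 L/min ÷ 60 = 1.1667 L/s.
R = (PIP − Pplat)/V̇ = (19.2 − 11.6) / 1.1667 = 7.6/1.1667 = 6.514 cmH2O·s/L.
C = Vt/(Pplat − PEEP) = 555.0 / (11.6 − 4) = 555.0/7.6 = 73.026 mL/cmH2O.
τ = R × C = 6.514 × 0.07303 L/cmH2O = 0.4757 s.
Fraction remaining = e^(−Te/τ) = e^(−0.73/0.4757) = 0.2155.
Trapped volume = 555.0 × 0.2155 = 119.6 mL.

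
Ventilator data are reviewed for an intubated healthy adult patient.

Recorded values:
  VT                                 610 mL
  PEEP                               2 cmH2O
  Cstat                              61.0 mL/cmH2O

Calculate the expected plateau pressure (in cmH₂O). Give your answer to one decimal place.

12.0

Pplat = PEEP + Vt / Cstat = 2 + 610 / 61.0 = 2 + 10.0 = 12.0 cmH2O.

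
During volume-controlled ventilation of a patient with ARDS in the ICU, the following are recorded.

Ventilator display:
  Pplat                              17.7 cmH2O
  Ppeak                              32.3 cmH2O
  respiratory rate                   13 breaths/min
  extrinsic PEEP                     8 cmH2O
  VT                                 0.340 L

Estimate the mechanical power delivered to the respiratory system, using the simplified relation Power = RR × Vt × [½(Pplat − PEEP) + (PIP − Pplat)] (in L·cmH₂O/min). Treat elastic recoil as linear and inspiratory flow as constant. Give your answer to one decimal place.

Per-breath work = Vt × [½(Pplat−PEEP) + (PIP−Pplat)] = 0.340 × [0.5×9.7 + 14.6] = 0.340 × 19.45 = 6.613 L·cmH2O.
Power = 13 × 6.613 = 85.969 L·cmH2O/min.

86.0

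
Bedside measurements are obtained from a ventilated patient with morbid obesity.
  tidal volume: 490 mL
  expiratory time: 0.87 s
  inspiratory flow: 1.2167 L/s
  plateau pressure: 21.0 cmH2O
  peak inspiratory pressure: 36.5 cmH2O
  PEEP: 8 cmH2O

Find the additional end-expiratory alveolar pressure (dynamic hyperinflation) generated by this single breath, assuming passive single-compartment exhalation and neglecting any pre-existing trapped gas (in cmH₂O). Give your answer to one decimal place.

R = (PIP − Pplat)/V̇ = (36.5 − 21.0) / 1.2167 = 15.5/1.2167 = 12.739 cmH2O·s/L.
C = Vt/(Pplat − PEEP) = 490.0 / (21.0 − 8) = 490.0/13.0 = 37.692 mL/cmH2O.
τ = R × C = 12.739 × 0.03769 L/cmH2O = 0.4801 s.
Fraction remaining = e^(−Te/τ) = e^(−0.87/0.4801) = 0.1633; trapped volume = 490.0 × 0.1633 = 80.017 mL.
Additional alveolar pressure from trapping ≈ V_trapped / C = 80.017 / 37.692 = 2.123 cmH2O.

2.1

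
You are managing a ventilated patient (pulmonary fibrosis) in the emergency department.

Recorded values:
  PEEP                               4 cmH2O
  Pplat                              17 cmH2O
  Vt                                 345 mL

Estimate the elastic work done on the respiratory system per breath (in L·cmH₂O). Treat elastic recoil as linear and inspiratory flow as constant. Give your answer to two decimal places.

Elastic work ≈ ½ × (Pplat − PEEP) × Vt = 0.5 × (17 − 4) × 0.345 L = 0.5 × 13.0 × 0.345 = 2.243 L·cmH2O.

2.24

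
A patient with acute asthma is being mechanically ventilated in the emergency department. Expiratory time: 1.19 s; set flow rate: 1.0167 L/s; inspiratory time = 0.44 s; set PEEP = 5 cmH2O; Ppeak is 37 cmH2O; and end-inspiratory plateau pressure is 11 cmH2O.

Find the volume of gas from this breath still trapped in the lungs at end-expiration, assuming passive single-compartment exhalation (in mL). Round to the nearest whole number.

240

Vt = flow × Ti = 1.0167 L/s × 0.44 s × 1000 mL/L = 447.35 mL.
R = (PIP − Pplat)/V̇ = (37 − 11) / 1.0167 = 26.0/1.0167 = 25.573 cmH2O·s/L.
C = Vt/(Pplat − PEEP) = 447.35 / (11 − 5) = 447.35/6.0 = 74.558 mL/cmH2O.
τ = R × C = 25.573 × 0.07456 L/cmH2O = 1.907 s.
Fraction remaining = e^(−Te/τ) = e^(−1.19/1.907) = 0.5358.
Trapped volume = 447.35 × 0.5358 = 239.69 mL.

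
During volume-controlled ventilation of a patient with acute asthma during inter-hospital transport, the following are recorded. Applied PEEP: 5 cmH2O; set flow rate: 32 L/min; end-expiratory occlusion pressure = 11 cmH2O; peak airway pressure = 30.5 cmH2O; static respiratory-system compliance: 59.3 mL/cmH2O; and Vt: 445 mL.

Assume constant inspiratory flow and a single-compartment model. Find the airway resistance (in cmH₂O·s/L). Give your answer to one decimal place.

22.5

Flow: 32 L/min ÷ 60 = 0.5333 L/s.
Total PEEP = 11 cmH2O (set 5 + intrinsic 6); this is the baseline alveolar pressure.
Equation of motion (constant flow): PIP = Vt/C + R·V̇ + PEEP.
R·V̇ = PIP − Vt/C − PEEP = 30.5 − 445/59.3 − 11 = 30.5 − 7.504 − 11 = 11.996 cmH2O.
R = 11.996 / 0.5333 = 22.494 cmH2O·s/L.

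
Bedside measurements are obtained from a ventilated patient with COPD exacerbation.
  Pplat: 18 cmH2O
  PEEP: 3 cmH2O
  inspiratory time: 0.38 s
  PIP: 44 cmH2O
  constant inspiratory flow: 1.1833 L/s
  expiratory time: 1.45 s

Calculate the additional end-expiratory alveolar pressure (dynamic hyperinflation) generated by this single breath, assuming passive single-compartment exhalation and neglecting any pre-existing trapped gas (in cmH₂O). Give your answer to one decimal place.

Vt = flow × Ti = 1.1833 L/s × 0.38 s × 1000 mL/L = 449.65 mL.
R = (PIP − Pplat)/V̇ = (44 − 18) / 1.1833 = 26.0/1.1833 = 21.972 cmH2O·s/L.
C = Vt/(Pplat − PEEP) = 449.65 / (18 − 3) = 449.65/15.0 = 29.977 mL/cmH2O.
τ = R × C = 21.972 × 0.02998 L/cmH2O = 0.6587 s.
Fraction remaining = e^(−Te/τ) = e^(−1.45/0.6587) = 0.1107; trapped volume = 449.65 × 0.1107 = 49.776 mL.
Additional alveolar pressure from trapping ≈ V_trapped / C = 49.776 / 29.977 = 1.66 cmH2O.

1.7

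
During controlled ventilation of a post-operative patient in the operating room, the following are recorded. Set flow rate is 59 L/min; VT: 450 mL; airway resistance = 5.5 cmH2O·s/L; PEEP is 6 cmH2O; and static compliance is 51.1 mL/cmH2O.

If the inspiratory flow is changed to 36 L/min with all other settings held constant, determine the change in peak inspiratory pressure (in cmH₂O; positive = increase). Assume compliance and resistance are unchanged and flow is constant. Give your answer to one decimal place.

-2.1

Flow: 59 L/min ÷ 60 = 0.9833 L/s.
New flow: 36 L/min ÷ 60 = 0.6 L/s.
PIP = Vt/C + R·V̇ + PEEP (constant-flow equation of motion).
Only the resistive term changes: ΔPIP = R × ΔV̇ = 5.5 × (0.6 − 0.9833) = 5.5 × -0.3833 = -2.108 cmH2O.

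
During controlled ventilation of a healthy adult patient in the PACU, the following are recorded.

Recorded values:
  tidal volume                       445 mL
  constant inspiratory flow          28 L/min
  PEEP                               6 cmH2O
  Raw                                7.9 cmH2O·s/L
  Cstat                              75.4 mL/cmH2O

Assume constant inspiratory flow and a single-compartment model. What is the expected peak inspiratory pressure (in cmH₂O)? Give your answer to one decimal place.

Flow: 28 L/min ÷ 60 = 0.4667 L/s.
Equation of motion (constant flow): PIP = Vt/C + R·V̇ + PEEP.
PIP = 445/75.4 + 7.9×0.4667 + 6 = 5.902 + 3.687 + 6 = 15.589 cmH2O.

15.6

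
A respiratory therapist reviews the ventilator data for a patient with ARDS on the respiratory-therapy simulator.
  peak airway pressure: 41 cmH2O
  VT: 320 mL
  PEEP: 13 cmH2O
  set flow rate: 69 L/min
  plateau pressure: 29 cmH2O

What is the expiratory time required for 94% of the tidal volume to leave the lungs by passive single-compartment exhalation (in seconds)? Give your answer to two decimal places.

0.59

Flow: 69 L/min ÷ 60 = 1.15 L/s.
R = (PIP − Pplat)/V̇ = (41 − 29) / 1.15 = 12.0/1.15 = 10.435 cmH2O·s/L.
C = Vt/(Pplat − PEEP) = 320.0 / (29 − 13) = 320.0/16.0 = 20.0 mL/cmH2O.
τ = R × C = 10.435 × 0.02 L/cmH2O = 0.2087 s.
t = −τ·ln(1 − 0.94) = −0.2087·ln(0.06) = 0.5872 s.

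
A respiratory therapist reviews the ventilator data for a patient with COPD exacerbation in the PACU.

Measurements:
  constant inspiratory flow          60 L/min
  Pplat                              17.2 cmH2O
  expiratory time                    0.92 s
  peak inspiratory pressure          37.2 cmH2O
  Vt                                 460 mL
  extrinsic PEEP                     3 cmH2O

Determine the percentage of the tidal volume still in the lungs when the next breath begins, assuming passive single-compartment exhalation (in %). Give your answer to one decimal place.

24.2

Flow: 60 L/min ÷ 60 = 1 L/s.
R = (PIP − Pplat)/V̇ = (37.2 − 17.2) / 1 = 20.0/1 = 20.0 cmH2O·s/L.
C = Vt/(Pplat − PEEP) = 460.0 / (17.2 − 3) = 460.0/14.2 = 32.394 mL/cmH2O.
τ = R × C = 20.0 × 0.03239 L/cmH2O = 0.6478 s.
Fraction remaining at end-expiration = e^(−Te/τ) = e^(−0.92/0.6478) = 0.2417 → 24.17%.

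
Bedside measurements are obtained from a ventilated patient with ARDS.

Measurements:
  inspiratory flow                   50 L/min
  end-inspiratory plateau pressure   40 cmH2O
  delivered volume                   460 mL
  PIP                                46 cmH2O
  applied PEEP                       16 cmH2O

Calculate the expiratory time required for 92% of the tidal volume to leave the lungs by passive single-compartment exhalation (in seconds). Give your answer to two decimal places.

Flow: 50 L/min ÷ 60 = 0.8333 L/s.
R = (PIP − Pplat)/V̇ = (46 − 40) / 0.8333 = 6.0/0.8333 = 7.2 cmH2O·s/L.
C = Vt/(Pplat − PEEP) = 460.0 / (40 − 16) = 460.0/24.0 = 19.167 mL/cmH2O.
τ = R × C = 7.2 × 0.01917 L/cmH2O = 0.138 s.
t = −τ·ln(1 − 0.92) = −0.138·ln(0.08) = 0.3486 s.

0.35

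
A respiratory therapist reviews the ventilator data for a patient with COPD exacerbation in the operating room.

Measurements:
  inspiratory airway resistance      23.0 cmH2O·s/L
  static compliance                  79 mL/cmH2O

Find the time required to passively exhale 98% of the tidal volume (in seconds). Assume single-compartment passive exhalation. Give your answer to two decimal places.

7.11

τ = R × C = 23.0 × 79 mL/cmH2O = 23.0 × 0.079 L/cmH2O = 1.817 s.
Exhaled fraction f = 1 − e^(−t/τ) → t = −τ·ln(1 − f) = −1.817·ln(0.02) = 7.108 s.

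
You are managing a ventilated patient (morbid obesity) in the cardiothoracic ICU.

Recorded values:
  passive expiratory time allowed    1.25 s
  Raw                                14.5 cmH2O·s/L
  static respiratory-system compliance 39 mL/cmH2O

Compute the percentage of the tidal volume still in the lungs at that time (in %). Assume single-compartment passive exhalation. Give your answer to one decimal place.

11.0

τ = R × C = 14.5 × 39 mL/cmH2O = 14.5 × 0.039 L/cmH2O = 0.5655 s.
Passive exhalation: V(t)/V₀ = e^(−t/τ) = e^(−1.25/0.5655) = 0.1097.
Fraction remaining = 0.1097 → 10.97%.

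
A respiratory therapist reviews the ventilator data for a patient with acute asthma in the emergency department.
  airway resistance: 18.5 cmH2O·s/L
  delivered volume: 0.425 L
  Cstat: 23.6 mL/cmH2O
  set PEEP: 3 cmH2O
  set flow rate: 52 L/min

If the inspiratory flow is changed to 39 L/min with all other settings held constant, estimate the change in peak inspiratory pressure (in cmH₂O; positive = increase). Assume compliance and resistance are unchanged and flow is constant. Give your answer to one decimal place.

Flow: 52 L/min ÷ 60 = 0.8667 L/s.
New flow: 39 L/min ÷ 60 = 0.65 L/s.
PIP = Vt/C + R·V̇ + PEEP (constant-flow equation of motion).
Only the resistive term changes: ΔPIP = R × ΔV̇ = 18.5 × (0.65 − 0.8667) = 18.5 × -0.2167 = -4.009 cmH2O.

-4.0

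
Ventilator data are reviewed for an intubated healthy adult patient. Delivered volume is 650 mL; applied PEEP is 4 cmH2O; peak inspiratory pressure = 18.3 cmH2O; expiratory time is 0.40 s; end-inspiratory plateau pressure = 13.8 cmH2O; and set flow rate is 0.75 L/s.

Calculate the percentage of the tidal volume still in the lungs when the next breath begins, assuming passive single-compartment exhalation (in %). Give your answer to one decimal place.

R = (PIP − Pplat)/V̇ = (18.3 − 13.8) / 0.75 = 4.5/0.75 = 6.0 cmH2O·s/L.
C = Vt/(Pplat − PEEP) = 650.0 / (13.8 − 4) = 650.0/9.8 = 66.327 mL/cmH2O.
τ = R × C = 6.0 × 0.06633 L/cmH2O = 0.398 s.
Fraction remaining at end-expiration = e^(−Te/τ) = e^(−0.40/0.398) = 0.366 → 36.6%.

36.6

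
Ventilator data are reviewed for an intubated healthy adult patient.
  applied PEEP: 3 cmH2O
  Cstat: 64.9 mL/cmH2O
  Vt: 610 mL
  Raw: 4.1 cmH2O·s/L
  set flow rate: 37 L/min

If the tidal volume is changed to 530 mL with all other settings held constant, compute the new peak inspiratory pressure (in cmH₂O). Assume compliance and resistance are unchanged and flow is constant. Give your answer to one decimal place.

Flow: 37 L/min ÷ 60 = 0.6167 L/s.
PIP = Vt/C + R·V̇ + PEEP (constant-flow equation of motion).
Only the elastic term changes: ΔPIP = ΔVt / C = (530 − 610) / 64.9 = -1.233 cmH2O.
Original PIP = 610/64.9 + 4.1×0.6167 + 3 = 14.928 cmH2O; new PIP = 14.928 + (-1.233) = 13.695 cmH2O.

13.7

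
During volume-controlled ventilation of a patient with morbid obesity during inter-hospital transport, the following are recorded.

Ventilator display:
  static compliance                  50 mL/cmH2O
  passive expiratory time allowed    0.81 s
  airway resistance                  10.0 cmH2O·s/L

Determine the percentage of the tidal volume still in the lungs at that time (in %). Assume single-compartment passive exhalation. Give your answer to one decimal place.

19.8

τ = R × C = 10.0 × 50 mL/cmH2O = 10.0 × 0.050 L/cmH2O = 0.5 s.
Passive exhalation: V(t)/V₀ = e^(−t/τ) = e^(−0.81/0.5) = 0.1979.
Fraction remaining = 0.1979 → 19.79%.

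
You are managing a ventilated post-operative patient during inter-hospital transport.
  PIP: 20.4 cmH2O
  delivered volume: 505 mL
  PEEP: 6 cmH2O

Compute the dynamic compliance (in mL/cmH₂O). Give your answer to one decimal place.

Dynamic compliance = Vt / (PIP − PEEP) = 505 / (20.4 − 6) = 505 / 14.4 = 35.069 mL/cmH2O.

35.1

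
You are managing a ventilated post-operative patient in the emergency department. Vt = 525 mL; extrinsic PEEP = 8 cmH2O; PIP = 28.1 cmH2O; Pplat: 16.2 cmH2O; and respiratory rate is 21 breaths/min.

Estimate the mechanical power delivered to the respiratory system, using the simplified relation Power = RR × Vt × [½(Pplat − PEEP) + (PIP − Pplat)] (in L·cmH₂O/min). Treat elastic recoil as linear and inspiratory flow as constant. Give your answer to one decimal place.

176.4

Per-breath work = Vt × [½(Pplat−PEEP) + (PIP−Pplat)] = 0.525 × [0.5×8.2 + 11.9] = 0.525 × 16.0 = 8.4 L·cmH2O.
Power = 21 × 8.4 = 176.4 L·cmH2O/min.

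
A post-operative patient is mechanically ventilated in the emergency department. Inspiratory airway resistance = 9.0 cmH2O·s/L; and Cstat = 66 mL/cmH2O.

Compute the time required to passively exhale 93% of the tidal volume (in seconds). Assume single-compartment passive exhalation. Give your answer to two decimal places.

1.58

τ = R × C = 9.0 × 66 mL/cmH2O = 9.0 × 0.066 L/cmH2O = 0.594 s.
Exhaled fraction f = 1 − e^(−t/τ) → t = −τ·ln(1 − f) = −0.594·ln(0.07) = 1.58 s.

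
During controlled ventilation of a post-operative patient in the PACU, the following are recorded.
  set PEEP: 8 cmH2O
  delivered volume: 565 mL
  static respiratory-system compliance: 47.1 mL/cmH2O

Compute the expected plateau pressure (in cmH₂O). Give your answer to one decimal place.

Pplat = PEEP + Vt / Cstat = 8 + 565 / 47.1 = 8 + 11.996 = 19.996 cmH2O.

20.0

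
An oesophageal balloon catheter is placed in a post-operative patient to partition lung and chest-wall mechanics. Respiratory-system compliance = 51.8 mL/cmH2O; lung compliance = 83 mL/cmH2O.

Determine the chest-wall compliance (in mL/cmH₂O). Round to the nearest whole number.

138

1/Ccw = 1/Crs − 1/CL.
1/Ccw = 1/51.8 − 1/83 = 0.007257.
Ccw = 137.8 mL/cmH2O.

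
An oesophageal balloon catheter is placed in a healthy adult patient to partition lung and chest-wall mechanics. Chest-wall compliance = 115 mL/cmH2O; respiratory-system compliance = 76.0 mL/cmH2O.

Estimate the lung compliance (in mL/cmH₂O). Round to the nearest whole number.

1/CL = 1/Crs − 1/Ccw.
1/CL = 1/76.0 − 1/115 = 0.004462.
CL = 224.11 mL/cmH2O.

224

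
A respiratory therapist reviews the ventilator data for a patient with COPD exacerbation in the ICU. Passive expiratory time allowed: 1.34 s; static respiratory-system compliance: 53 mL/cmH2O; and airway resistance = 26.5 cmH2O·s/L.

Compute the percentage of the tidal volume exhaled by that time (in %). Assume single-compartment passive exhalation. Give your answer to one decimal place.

τ = R × C = 26.5 × 53 mL/cmH2O = 26.5 × 0.053 L/cmH2O = 1.405 s.
Passive exhalation: V(t)/V₀ = e^(−t/τ) = e^(−1.34/1.405) = 0.3853.
Fraction exhaled = 1 − 0.3853 = 0.6147 → 61.47%.

61.5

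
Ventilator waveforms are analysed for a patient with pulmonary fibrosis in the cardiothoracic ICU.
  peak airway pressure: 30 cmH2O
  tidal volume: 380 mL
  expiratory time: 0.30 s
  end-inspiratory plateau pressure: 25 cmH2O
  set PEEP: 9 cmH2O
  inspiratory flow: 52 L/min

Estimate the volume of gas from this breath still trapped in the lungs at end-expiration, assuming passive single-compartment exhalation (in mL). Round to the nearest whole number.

43

Flow: 52 L/min ÷ 60 = 0.8667 L/s.
R = (PIP − Pplat)/V̇ = (30 − 25) / 0.8667 = 5.0/0.8667 = 5.769 cmH2O·s/L.
C = Vt/(Pplat − PEEP) = 380.0 / (25 − 9) = 380.0/16.0 = 23.75 mL/cmH2O.
τ = R × C = 5.769 × 0.02375 L/cmH2O = 0.137 s.
Fraction remaining = e^(−Te/τ) = e^(−0.30/0.137) = 0.1119.
Trapped volume = 380.0 × 0.1119 = 42.522 mL.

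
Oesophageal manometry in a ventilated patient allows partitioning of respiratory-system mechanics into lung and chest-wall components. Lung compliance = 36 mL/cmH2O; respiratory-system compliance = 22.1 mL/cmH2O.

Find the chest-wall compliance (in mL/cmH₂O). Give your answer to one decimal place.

57.2

1/Ccw = 1/Crs − 1/CL.
1/Ccw = 1/22.1 − 1/36 = 0.01747.
Ccw = 57.241 mL/cmH2O.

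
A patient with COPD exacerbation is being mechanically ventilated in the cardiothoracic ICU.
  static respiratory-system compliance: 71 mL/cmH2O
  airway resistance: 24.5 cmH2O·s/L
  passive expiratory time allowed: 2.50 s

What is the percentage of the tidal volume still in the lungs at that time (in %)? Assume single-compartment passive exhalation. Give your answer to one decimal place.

τ = R × C = 24.5 × 71 mL/cmH2O = 24.5 × 0.071 L/cmH2O = 1.74 s.
Passive exhalation: V(t)/V₀ = e^(−t/τ) = e^(−2.50/1.74) = 0.2377.
Fraction remaining = 0.2377 → 23.77%.

23.8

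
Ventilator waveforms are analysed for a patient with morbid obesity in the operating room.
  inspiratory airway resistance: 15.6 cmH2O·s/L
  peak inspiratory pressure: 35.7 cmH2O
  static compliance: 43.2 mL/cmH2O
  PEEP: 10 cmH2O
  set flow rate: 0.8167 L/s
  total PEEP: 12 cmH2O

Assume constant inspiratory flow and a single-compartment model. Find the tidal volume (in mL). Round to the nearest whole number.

Total PEEP = 12 cmH2O (set 10 + intrinsic 2); this is the baseline alveolar pressure.
Equation of motion (constant flow): PIP = Vt/C + R·V̇ + PEEP.
Vt/C = PIP − R·V̇ − PEEP = 35.7 − 12.741 − 12 = 10.959 cmH2O.
Vt = C × 10.959 = 43.2 × 10.959 = 473.43 mL.

473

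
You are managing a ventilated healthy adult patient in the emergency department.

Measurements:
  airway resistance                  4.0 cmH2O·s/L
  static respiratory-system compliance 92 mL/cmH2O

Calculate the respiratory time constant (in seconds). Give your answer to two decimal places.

τ = R × C = 4.0 × 92 mL/cmH2O = 4.0 × 0.092 L/cmH2O = 0.368 s.

0.37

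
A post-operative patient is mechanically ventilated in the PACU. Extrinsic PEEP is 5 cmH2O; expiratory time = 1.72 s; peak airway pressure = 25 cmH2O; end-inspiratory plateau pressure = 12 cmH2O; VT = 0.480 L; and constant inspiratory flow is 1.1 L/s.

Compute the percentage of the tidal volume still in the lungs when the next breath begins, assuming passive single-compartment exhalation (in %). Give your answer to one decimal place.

R = (PIP − Pplat)/V̇ = (25 − 12) / 1.1 = 13.0/1.1 = 11.818 cmH2O·s/L.
C = Vt/(Pplat − PEEP) = 480.0 / (12 − 5) = 480.0/7.0 = 68.571 mL/cmH2O.
τ = R × C = 11.818 × 0.06857 L/cmH2O = 0.8104 s.
Fraction remaining at end-expiration = e^(−Te/τ) = e^(−1.72/0.8104) = 0.1197 → 11.97%.

12.0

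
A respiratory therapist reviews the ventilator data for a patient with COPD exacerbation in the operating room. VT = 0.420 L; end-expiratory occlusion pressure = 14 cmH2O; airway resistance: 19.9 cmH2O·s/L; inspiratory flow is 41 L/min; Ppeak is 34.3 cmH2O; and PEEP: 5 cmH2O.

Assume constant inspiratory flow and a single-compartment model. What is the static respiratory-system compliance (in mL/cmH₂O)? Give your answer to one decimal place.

62.7

Flow: 41 L/min ÷ 60 = 0.6833 L/s.
Total PEEP = 14 cmH2O (set 5 + intrinsic 9); this is the baseline alveolar pressure.
Equation of motion (constant flow): PIP = Vt/C + R·V̇ + PEEP.
Vt/C = PIP − R·V̇ − PEEP = 34.3 − 19.9×0.6833 − 14 = 34.3 − 13.598 − 14 = 6.702 cmH2O.
C = Vt / 6.702 = 420 / 6.702 = 62.668 mL/cmH2O.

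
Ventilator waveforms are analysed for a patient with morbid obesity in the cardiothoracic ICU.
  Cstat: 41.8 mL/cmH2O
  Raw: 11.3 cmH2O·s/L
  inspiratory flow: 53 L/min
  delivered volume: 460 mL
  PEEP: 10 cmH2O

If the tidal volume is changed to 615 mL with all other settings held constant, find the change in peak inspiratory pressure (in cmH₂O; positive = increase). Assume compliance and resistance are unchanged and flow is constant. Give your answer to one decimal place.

PIP = Vt/C + R·V̇ + PEEP (constant-flow equation of motion).
Only the elastic term changes: ΔPIP = ΔVt / C = (615 − 460) / 41.8 = 3.708 cmH2O.

3.7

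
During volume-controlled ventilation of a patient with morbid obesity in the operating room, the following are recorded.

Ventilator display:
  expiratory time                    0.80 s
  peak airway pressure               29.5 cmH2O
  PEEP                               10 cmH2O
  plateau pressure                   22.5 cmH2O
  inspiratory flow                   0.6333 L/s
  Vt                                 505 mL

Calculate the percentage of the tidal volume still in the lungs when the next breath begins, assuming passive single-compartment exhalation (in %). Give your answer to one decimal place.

16.7

R = (PIP − Pplat)/V̇ = (29.5 − 22.5) / 0.6333 = 7.0/0.6333 = 11.053 cmH2O·s/L.
C = Vt/(Pplat − PEEP) = 505.0 / (22.5 − 10) = 505.0/12.5 = 40.4 mL/cmH2O.
τ = R × C = 11.053 × 0.0404 L/cmH2O = 0.4465 s.
Fraction remaining at end-expiration = e^(−Te/τ) = e^(−0.80/0.4465) = 0.1667 → 16.67%.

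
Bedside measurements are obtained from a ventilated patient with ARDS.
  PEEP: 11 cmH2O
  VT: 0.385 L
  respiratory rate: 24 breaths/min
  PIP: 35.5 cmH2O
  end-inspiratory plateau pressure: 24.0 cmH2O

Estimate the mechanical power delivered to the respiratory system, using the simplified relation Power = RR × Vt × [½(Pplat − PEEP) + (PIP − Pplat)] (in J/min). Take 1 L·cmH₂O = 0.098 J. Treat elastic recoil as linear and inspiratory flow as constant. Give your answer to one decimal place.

16.3

Per-breath work = Vt × [½(Pplat−PEEP) + (PIP−Pplat)] = 0.385 × [0.5×13.0 + 11.5] = 0.385 × 18.0 = 6.93 L·cmH2O.
Power = 24 × 6.93 = 166.32 L·cmH2O/min.
× 0.098 J/(L·cmH2O) → 16.299 J/min.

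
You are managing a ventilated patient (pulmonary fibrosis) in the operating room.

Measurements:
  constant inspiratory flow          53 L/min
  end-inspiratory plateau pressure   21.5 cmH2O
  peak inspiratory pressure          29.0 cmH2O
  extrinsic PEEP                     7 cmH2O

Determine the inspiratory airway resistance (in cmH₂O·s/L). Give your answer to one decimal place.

Flow: 53 L/min ÷ 60 = 0.8833 L/s.
Raw = (PIP − Pplat) / flow = (29.0 − 21.5) / 0.8833 = 7.5 / 0.8833 = 8.491 cmH2O·s/L.

8.5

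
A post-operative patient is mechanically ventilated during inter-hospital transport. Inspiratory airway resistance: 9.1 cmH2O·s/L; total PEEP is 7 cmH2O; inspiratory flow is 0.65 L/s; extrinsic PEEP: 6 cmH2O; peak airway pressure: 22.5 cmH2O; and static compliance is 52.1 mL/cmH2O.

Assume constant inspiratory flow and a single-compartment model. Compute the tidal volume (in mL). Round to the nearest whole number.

499

Total PEEP = 7 cmH2O (set 6 + intrinsic 1); this is the baseline alveolar pressure.
Equation of motion (constant flow): PIP = Vt/C + R·V̇ + PEEP.
Vt/C = PIP − R·V̇ − PEEP = 22.5 − 5.915 − 7 = 9.585 cmH2O.
Vt = C × 9.585 = 52.1 × 9.585 = 499.38 mL.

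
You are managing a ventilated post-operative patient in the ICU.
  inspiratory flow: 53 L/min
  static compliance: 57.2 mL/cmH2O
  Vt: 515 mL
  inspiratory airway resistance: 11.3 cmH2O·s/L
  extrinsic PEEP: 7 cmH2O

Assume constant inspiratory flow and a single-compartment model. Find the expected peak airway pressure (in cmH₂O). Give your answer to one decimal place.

26.0

Flow: 53 L/min ÷ 60 = 0.8833 L/s.
Equation of motion (constant flow): PIP = Vt/C + R·V̇ + PEEP.
PIP = 515/57.2 + 11.3×0.8833 + 7 = 9.003 + 9.981 + 7 = 25.984 cmH2O.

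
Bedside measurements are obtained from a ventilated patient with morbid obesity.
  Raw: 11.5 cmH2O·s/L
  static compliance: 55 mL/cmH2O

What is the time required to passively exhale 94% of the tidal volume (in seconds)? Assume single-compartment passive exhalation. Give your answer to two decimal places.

1.78

τ = R × C = 11.5 × 55 mL/cmH2O = 11.5 × 0.055 L/cmH2O = 0.6325 s.
Exhaled fraction f = 1 − e^(−t/τ) → t = −τ·ln(1 − f) = −0.6325·ln(0.06) = 1.779 s.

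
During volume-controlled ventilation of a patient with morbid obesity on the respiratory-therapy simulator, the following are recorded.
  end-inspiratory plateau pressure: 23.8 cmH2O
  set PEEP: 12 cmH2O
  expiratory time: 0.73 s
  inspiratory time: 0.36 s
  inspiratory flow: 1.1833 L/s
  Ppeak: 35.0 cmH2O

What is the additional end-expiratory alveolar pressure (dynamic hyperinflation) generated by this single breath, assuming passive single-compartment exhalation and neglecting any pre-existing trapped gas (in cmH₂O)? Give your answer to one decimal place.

Vt = flow × Ti = 1.1833 L/s × 0.36 s × 1000 mL/L = 425.99 mL.
R = (PIP − Pplat)/V̇ = (35.0 − 23.8) / 1.1833 = 11.2/1.1833 = 9.465 cmH2O·s/L.
C = Vt/(Pplat − PEEP) = 425.99 / (23.8 − 12) = 425.99/11.8 = 36.101 mL/cmH2O.
τ = R × C = 9.465 × 0.0361 L/cmH2O = 0.3417 s.
Fraction remaining = e^(−Te/τ) = e^(−0.73/0.3417) = 0.1181; trapped volume = 425.99 × 0.1181 = 50.309 mL.
Additional alveolar pressure from trapping ≈ V_trapped / C = 50.309 / 36.101 = 1.394 cmH2O.

1.4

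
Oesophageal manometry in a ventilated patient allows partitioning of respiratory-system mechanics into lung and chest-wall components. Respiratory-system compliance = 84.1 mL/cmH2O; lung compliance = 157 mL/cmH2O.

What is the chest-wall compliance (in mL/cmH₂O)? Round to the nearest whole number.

1/Ccw = 1/Crs − 1/CL.
1/Ccw = 1/84.1 − 1/157 = 0.005521.
Ccw = 181.13 mL/cmH2O.

181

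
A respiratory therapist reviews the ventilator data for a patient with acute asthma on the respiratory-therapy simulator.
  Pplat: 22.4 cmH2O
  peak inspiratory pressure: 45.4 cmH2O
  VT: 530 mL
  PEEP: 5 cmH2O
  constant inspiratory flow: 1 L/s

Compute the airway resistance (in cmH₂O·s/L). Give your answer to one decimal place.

Raw = (PIP − Pplat) / flow = (45.4 − 22.4) / 1 = 23.0 / 1 = 23.0 cmH2O·s/L.

23.0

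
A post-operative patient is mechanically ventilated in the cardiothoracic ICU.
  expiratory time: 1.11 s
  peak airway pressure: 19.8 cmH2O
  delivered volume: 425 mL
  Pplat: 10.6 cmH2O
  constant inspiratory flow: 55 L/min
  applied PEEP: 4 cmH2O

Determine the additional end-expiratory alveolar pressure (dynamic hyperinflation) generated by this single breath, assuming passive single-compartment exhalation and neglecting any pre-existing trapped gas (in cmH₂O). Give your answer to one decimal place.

Flow: 55 L/min ÷ 60 = 0.9167 L/s.
R = (PIP − Pplat)/V̇ = (19.8 − 10.6) / 0.9167 = 9.2/0.9167 = 10.036 cmH2O·s/L.
C = Vt/(Pplat − PEEP) = 425.0 / (10.6 − 4) = 425.0/6.6 = 64.394 mL/cmH2O.
τ = R × C = 10.036 × 0.06439 L/cmH2O = 0.6462 s.
Fraction remaining = e^(−Te/τ) = e^(−1.11/0.6462) = 0.1795; trapped volume = 425.0 × 0.1795 = 76.288 mL.
Additional alveolar pressure from trapping ≈ V_trapped / C = 76.288 / 64.394 = 1.185 cmH2O.

1.2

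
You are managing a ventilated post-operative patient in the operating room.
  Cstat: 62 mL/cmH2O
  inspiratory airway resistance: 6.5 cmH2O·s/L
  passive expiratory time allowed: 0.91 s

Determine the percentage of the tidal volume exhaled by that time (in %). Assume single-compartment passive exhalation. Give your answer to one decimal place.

89.5

τ = R × C = 6.5 × 62 mL/cmH2O = 6.5 × 0.062 L/cmH2O = 0.403 s.
Passive exhalation: V(t)/V₀ = e^(−t/τ) = e^(−0.91/0.403) = 0.1046.
Fraction exhaled = 1 − 0.1046 = 0.8954 → 89.54%.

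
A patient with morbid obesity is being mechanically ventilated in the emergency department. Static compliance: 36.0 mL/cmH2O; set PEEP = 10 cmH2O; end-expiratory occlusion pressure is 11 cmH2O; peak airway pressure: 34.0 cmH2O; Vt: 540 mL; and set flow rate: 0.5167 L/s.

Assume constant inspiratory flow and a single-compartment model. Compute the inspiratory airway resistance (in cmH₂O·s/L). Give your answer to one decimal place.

Total PEEP = 11 cmH2O (set 10 + intrinsic 1); this is the baseline alveolar pressure.
Equation of motion (constant flow): PIP = Vt/C + R·V̇ + PEEP.
R·V̇ = PIP − Vt/C − PEEP = 34.0 − 540/36.0 − 11 = 34.0 − 15.0 − 11 = 8.0 cmH2O.
R = 8.0 / 0.5167 = 15.483 cmH2O·s/L.

15.5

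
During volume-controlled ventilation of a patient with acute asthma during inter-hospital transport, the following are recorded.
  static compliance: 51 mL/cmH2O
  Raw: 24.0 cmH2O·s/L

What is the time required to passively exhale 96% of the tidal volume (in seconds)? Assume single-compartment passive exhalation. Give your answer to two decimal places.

τ = R × C = 24.0 × 51 mL/cmH2O = 24.0 × 0.051 L/cmH2O = 1.224 s.
Exhaled fraction f = 1 − e^(−t/τ) → t = −τ·ln(1 − f) = −1.224·ln(0.04) = 3.94 s.

3.94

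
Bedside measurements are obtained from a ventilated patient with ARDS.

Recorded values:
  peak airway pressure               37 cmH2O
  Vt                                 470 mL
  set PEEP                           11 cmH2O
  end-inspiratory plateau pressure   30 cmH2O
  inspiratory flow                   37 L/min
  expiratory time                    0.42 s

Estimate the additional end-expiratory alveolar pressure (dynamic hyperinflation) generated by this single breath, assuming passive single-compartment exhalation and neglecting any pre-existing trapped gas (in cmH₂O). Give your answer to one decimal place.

4.3

Flow: 37 L/min ÷ 60 = 0.6167 L/s.
R = (PIP − Pplat)/V̇ = (37 − 30) / 0.6167 = 7.0/0.6167 = 11.351 cmH2O·s/L.
C = Vt/(Pplat − PEEP) = 470.0 / (30 − 11) = 470.0/19.0 = 24.737 mL/cmH2O.
τ = R × C = 11.351 × 0.02474 L/cmH2O = 0.2808 s.
Fraction remaining = e^(−Te/τ) = e^(−0.42/0.2808) = 0.2241; trapped volume = 470.0 × 0.2241 = 105.33 mL.
Additional alveolar pressure from trapping ≈ V_trapped / C = 105.33 / 24.737 = 4.258 cmH2O.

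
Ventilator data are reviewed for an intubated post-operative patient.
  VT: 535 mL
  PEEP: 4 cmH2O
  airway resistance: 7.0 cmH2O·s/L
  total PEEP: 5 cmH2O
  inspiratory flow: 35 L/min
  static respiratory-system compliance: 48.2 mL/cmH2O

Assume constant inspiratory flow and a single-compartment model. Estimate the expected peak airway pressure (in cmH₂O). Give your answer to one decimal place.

20.2

Flow: 35 L/min ÷ 60 = 0.5833 L/s.
Total PEEP = 5 cmH2O (set 4 + intrinsic 1); this is the baseline alveolar pressure.
Equation of motion (constant flow): PIP = Vt/C + R·V̇ + PEEP.
PIP = 535/48.2 + 7.0×0.5833 + 5 = 11.1 + 4.083 + 5 = 20.183 cmH2O.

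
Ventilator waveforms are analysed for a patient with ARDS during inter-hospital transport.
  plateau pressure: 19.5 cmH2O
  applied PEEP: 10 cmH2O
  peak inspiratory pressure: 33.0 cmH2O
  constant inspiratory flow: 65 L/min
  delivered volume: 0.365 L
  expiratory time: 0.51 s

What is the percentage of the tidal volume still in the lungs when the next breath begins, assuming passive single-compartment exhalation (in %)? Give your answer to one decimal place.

Flow: 65 L/min ÷ 60 = 1.0833 L/s.
R = (PIP − Pplat)/V̇ = (33.0 − 19.5) / 1.0833 = 13.5/1.0833 = 12.462 cmH2O·s/L.
C = Vt/(Pplat − PEEP) = 365.0 / (19.5 − 10) = 365.0/9.5 = 38.421 mL/cmH2O.
τ = R × C = 12.462 × 0.03842 L/cmH2O = 0.4788 s.
Fraction remaining at end-expiration = e^(−Te/τ) = e^(−0.51/0.4788) = 0.3447 → 34.47%.

34.5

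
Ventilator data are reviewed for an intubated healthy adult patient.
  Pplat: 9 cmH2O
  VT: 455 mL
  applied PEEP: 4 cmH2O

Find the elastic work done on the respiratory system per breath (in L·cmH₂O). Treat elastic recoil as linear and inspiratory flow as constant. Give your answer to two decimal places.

1.14

Elastic work ≈ ½ × (Pplat − PEEP) × Vt = 0.5 × (9 − 4) × 0.455 L = 0.5 × 5.0 × 0.455 = 1.138 L·cmH2O.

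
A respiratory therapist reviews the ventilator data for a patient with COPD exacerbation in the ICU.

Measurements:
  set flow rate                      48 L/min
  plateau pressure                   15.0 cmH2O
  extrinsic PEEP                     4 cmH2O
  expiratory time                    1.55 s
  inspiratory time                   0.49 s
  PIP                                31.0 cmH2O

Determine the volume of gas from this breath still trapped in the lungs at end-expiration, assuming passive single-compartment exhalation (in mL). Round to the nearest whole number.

Flow: 48 L/min ÷ 60 = 0.8 L/s.
Vt = flow × Ti = 0.8 L/s × 0.49 s × 1000 mL/L = 392.0 mL.
R = (PIP − Pplat)/V̇ = (31.0 − 15.0) / 0.8 = 16.0/0.8 = 20.0 cmH2O·s/L.
C = Vt/(Pplat − PEEP) = 392.0 / (15.0 − 4) = 392.0/11.0 = 35.636 mL/cmH2O.
τ = R × C = 20.0 × 0.03564 L/cmH2O = 0.7128 s.
Fraction remaining = e^(−Te/τ) = e^(−1.55/0.7128) = 0.1137.
Trapped volume = 392.0 × 0.1137 = 44.57 mL.

45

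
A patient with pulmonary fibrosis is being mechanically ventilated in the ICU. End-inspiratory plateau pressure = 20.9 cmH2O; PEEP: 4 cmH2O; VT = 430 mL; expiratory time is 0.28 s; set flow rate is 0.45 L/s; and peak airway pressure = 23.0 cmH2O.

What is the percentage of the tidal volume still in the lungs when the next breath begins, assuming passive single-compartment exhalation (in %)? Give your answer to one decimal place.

9.5

R = (PIP − Pplat)/V̇ = (23.0 − 20.9) / 0.45 = 2.1/0.45 = 4.667 cmH2O·s/L.
C = Vt/(Pplat − PEEP) = 430.0 / (20.9 − 4) = 430.0/16.9 = 25.444 mL/cmH2O.
τ = R × C = 4.667 × 0.02544 L/cmH2O = 0.1187 s.
Fraction remaining at end-expiration = e^(−Te/τ) = e^(−0.28/0.1187) = 0.09453 → 9.453%.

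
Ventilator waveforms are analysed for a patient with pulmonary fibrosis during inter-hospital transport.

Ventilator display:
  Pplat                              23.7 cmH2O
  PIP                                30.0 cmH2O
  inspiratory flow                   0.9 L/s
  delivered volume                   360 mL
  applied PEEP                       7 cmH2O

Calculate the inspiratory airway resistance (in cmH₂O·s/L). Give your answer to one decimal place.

7.0

Raw = (PIP − Pplat) / flow = (30.0 − 23.7) / 0.9 = 6.3 / 0.9 = 7.0 cmH2O·s/L.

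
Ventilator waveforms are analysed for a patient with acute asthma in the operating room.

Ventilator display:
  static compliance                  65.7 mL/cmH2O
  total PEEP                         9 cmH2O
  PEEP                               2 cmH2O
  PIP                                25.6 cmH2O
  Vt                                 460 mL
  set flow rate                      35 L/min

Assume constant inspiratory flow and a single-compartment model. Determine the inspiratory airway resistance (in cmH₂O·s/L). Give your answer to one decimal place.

Flow: 35 L/min ÷ 60 = 0.5833 L/s.
Total PEEP = 9 cmH2O (set 2 + intrinsic 7); this is the baseline alveolar pressure.
Equation of motion (constant flow): PIP = Vt/C + R·V̇ + PEEP.
R·V̇ = PIP − Vt/C − PEEP = 25.6 − 460/65.7 − 9 = 25.6 − 7.002 − 9 = 9.598 cmH2O.
R = 9.598 / 0.5833 = 16.455 cmH2O·s/L.

16.5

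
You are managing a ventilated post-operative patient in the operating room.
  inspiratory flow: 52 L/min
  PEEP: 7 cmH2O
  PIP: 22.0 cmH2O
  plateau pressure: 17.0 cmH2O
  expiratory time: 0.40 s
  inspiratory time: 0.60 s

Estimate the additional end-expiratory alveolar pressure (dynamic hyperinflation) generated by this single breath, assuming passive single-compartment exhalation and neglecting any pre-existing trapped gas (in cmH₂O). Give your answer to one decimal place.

Flow: 52 L/min ÷ 60 = 0.8667 L/s.
Vt = flow × Ti = 0.8667 L/s × 0.60 s × 1000 mL/L = 520.02 mL.
R = (PIP − Pplat)/V̇ = (22.0 − 17.0) / 0.8667 = 5.0/0.8667 = 5.769 cmH2O·s/L.
C = Vt/(Pplat − PEEP) = 520.02 / (17.0 − 7) = 520.02/10.0 = 52.002 mL/cmH2O.
τ = R × C = 5.769 × 0.052 L/cmH2O = 0.3 s.
Fraction remaining = e^(−Te/τ) = e^(−0.40/0.3) = 0.2636; trapped volume = 520.02 × 0.2636 = 137.08 mL.
Additional alveolar pressure from trapping ≈ V_trapped / C = 137.08 / 52.002 = 2.636 cmH2O.

2.6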